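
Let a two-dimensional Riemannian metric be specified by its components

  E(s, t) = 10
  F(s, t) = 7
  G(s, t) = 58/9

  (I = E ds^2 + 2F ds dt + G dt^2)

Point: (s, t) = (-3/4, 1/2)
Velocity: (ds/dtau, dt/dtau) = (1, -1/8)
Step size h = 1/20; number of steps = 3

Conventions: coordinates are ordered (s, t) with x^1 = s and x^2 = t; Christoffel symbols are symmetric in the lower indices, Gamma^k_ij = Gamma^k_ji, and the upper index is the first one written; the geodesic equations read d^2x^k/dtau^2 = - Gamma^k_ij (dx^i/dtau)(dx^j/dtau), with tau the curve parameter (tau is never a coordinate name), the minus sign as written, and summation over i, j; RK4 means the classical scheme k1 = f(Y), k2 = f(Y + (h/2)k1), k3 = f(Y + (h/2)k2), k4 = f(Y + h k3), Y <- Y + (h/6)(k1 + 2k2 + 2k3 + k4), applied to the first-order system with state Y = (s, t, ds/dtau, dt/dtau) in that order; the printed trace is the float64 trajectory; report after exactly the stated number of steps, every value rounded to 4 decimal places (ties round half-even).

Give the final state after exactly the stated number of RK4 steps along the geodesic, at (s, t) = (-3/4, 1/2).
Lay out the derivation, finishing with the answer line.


f(Y) = (ds/dtau, dt/dtau, -Gamma^s_ij Y'^i Y'^j, -Gamma^t_ij Y'^i Y'^j) with the Gammas evaluated at the stage position; h = 0.050000; intermediate values shown to 6 dp
step 0: s = -0.7500, t = 0.5000, ds/dtau = 1.0000, dt/dtau = -0.1250
step 1:
  k1: at (s, t) = (-0.750000, 0.500000), (ds/dtau, dt/dtau) = (1.000000, -0.125000); Gamma_sss = 0.000000, Gamma_sst = 0.000000, Gamma_stt = 0.000000, Gamma_tss = 0.000000, Gamma_tst = 0.000000, Gamma_ttt = 0.000000; k1 = (1.000000, -0.125000, 0.000000, 0.000000)
  k2: at (s, t) = (-0.725000, 0.496875), (ds/dtau, dt/dtau) = (1.000000, -0.125000); Gamma_sss = 0.000000, Gamma_sst = 0.000000, Gamma_stt = 0.000000, Gamma_tss = 0.000000, Gamma_tst = 0.000000, Gamma_ttt = 0.000000; k2 = (1.000000, -0.125000, 0.000000, 0.000000)
  k3: at (s, t) = (-0.725000, 0.496875), (ds/dtau, dt/dtau) = (1.000000, -0.125000); Gamma_sss = 0.000000, Gamma_sst = 0.000000, Gamma_stt = 0.000000, Gamma_tss = 0.000000, Gamma_tst = 0.000000, Gamma_ttt = 0.000000; k3 = (1.000000, -0.125000, 0.000000, 0.000000)
  k4: at (s, t) = (-0.700000, 0.493750), (ds/dtau, dt/dtau) = (1.000000, -0.125000); Gamma_sss = 0.000000, Gamma_sst = 0.000000, Gamma_stt = 0.000000, Gamma_tss = 0.000000, Gamma_tst = 0.000000, Gamma_ttt = 0.000000; k4 = (1.000000, -0.125000, 0.000000, 0.000000)
  Y <- Y + (h/6)(k1 + 2k2 + 2k3 + k4): s = -0.7000, t = 0.4938, ds/dtau = 1.0000, dt/dtau = -0.1250
step 2:
  k1: at (s, t) = (-0.700000, 0.493750), (ds/dtau, dt/dtau) = (1.000000, -0.125000); Gamma_sss = 0.000000, Gamma_sst = 0.000000, Gamma_stt = 0.000000, Gamma_tss = 0.000000, Gamma_tst = 0.000000, Gamma_ttt = 0.000000; k1 = (1.000000, -0.125000, 0.000000, 0.000000)
  k2: at (s, t) = (-0.675000, 0.490625), (ds/dtau, dt/dtau) = (1.000000, -0.125000); Gamma_sss = 0.000000, Gamma_sst = 0.000000, Gamma_stt = 0.000000, Gamma_tss = 0.000000, Gamma_tst = 0.000000, Gamma_ttt = 0.000000; k2 = (1.000000, -0.125000, 0.000000, 0.000000)
  k3: at (s, t) = (-0.675000, 0.490625), (ds/dtau, dt/dtau) = (1.000000, -0.125000); Gamma_sss = 0.000000, Gamma_sst = 0.000000, Gamma_stt = 0.000000, Gamma_tss = 0.000000, Gamma_tst = 0.000000, Gamma_ttt = 0.000000; k3 = (1.000000, -0.125000, 0.000000, 0.000000)
  k4: at (s, t) = (-0.650000, 0.487500), (ds/dtau, dt/dtau) = (1.000000, -0.125000); Gamma_sss = 0.000000, Gamma_sst = 0.000000, Gamma_stt = 0.000000, Gamma_tss = 0.000000, Gamma_tst = 0.000000, Gamma_ttt = 0.000000; k4 = (1.000000, -0.125000, 0.000000, 0.000000)
  Y <- Y + (h/6)(k1 + 2k2 + 2k3 + k4): s = -0.6500, t = 0.4875, ds/dtau = 1.0000, dt/dtau = -0.1250
step 3:
  k1: at (s, t) = (-0.650000, 0.487500), (ds/dtau, dt/dtau) = (1.000000, -0.125000); Gamma_sss = 0.000000, Gamma_sst = 0.000000, Gamma_stt = 0.000000, Gamma_tss = 0.000000, Gamma_tst = 0.000000, Gamma_ttt = 0.000000; k1 = (1.000000, -0.125000, 0.000000, 0.000000)
  k2: at (s, t) = (-0.625000, 0.484375), (ds/dtau, dt/dtau) = (1.000000, -0.125000); Gamma_sss = 0.000000, Gamma_sst = 0.000000, Gamma_stt = 0.000000, Gamma_tss = 0.000000, Gamma_tst = 0.000000, Gamma_ttt = 0.000000; k2 = (1.000000, -0.125000, 0.000000, 0.000000)
  k3: at (s, t) = (-0.625000, 0.484375), (ds/dtau, dt/dtau) = (1.000000, -0.125000); Gamma_sss = 0.000000, Gamma_sst = 0.000000, Gamma_stt = 0.000000, Gamma_tss = 0.000000, Gamma_tst = 0.000000, Gamma_ttt = 0.000000; k3 = (1.000000, -0.125000, 0.000000, 0.000000)
  k4: at (s, t) = (-0.600000, 0.481250), (ds/dtau, dt/dtau) = (1.000000, -0.125000); Gamma_sss = 0.000000, Gamma_sst = 0.000000, Gamma_stt = 0.000000, Gamma_tss = 0.000000, Gamma_tst = 0.000000, Gamma_ttt = 0.000000; k4 = (1.000000, -0.125000, 0.000000, 0.000000)
  Y <- Y + (h/6)(k1 + 2k2 + 2k3 + k4): s = -0.6000, t = 0.4813, ds/dtau = 1.0000, dt/dtau = -0.1250

Answer: s = -0.6000, t = 0.4813, ds/dtau = 1.0000, dt/dtau = -0.1250


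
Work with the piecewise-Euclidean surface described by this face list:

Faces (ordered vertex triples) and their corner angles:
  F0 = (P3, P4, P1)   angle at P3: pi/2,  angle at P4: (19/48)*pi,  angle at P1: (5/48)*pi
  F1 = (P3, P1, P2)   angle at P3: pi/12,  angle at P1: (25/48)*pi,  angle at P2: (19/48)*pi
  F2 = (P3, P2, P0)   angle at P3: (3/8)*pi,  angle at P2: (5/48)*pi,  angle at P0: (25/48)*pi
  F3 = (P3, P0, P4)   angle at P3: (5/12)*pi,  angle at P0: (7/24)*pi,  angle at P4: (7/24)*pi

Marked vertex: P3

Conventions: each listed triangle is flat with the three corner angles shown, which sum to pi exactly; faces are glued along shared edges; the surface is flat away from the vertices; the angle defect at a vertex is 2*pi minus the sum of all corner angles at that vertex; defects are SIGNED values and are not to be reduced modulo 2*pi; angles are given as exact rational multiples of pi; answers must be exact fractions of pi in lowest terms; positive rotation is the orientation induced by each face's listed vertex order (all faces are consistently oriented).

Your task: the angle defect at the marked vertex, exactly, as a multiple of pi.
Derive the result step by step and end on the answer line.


Sum of corner angles at P3: (11/8)*pi
defect = 2*pi - (11/8)*pi

Answer: defect(P3) = (5/8)*pi


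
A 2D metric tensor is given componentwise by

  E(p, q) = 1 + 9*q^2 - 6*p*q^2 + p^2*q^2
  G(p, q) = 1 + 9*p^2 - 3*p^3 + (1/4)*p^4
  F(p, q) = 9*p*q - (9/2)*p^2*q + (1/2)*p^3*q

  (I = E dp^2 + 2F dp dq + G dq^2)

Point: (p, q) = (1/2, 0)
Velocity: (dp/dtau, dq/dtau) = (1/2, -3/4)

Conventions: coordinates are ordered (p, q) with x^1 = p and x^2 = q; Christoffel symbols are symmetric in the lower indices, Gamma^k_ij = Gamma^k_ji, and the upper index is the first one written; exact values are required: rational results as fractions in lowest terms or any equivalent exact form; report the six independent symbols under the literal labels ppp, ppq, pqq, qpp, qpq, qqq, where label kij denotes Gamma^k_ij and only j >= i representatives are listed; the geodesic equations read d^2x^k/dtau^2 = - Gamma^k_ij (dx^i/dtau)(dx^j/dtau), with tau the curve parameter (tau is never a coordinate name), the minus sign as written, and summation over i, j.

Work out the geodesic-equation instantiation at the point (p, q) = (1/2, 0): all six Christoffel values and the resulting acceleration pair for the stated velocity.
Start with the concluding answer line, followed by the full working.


Answer: Gamma_ppp = 0, Gamma_ppq = 0, Gamma_pqq = 0, Gamma_qpp = 0, Gamma_qpq = 44/37, Gamma_qqq = 0; accelerations (d^2p/dtau^2, d^2q/dtau^2) = (0, 33/37)

E = 1, F = 0, G = 185/64 at the point
E_p = 0, E_q = 0, F_p = 0, F_q = 55/16, G_p = 55/8, G_q = 0
EG - F^2 = 185/64;  g^inv = (64/185) * [[185/64, 0], [0, 1]]
first-kind symbols [ij,l] = (1/2)(d_i g_jl + d_j g_il - d_l g_ij): [pp,p] = E_p/2 = 0, [pp,q] = F_p - E_q/2 = 0, [pq,p] = E_q/2 = 0, [pq,q] = G_p/2 = 55/16, [qq,p] = F_q - G_p/2 = 0, [qq,q] = G_q/2 = 0
Gamma^p_ij = (G*[ij,p] - F*[ij,q])/(EG - F^2), Gamma^q_ij = (E*[ij,q] - F*[ij,p])/(EG - F^2)
Gamma_ppp = 0, Gamma_ppq = 0, Gamma_pqq = 0, Gamma_qpp = 0, Gamma_qpq = 44/37, Gamma_qqq = 0
d^2p/dtau^2 = -(Gamma_ppp*(1/2)^2 + 2*Gamma_ppq*(1/2)*(-3/4) + Gamma_pqq*(-3/4)^2) = 0
d^2q/dtau^2 = -(Gamma_qpp*(1/2)^2 + 2*Gamma_qpq*(1/2)*(-3/4) + Gamma_qqq*(-3/4)^2) = 33/37


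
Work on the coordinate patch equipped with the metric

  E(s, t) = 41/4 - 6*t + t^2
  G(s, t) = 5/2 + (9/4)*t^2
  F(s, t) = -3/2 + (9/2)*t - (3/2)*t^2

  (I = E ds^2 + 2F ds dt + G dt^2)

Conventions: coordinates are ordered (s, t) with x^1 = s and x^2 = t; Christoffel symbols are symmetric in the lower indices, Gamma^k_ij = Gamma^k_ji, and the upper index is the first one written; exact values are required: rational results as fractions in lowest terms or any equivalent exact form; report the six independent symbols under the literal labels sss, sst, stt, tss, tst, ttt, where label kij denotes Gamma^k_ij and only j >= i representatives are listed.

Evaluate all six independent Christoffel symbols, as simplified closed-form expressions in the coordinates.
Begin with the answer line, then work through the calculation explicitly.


Answer: Gamma_sss = (-24*t^3 + 144*t^2 - 240*t + 72)/(13*t^2 - 24*t + 374), Gamma_sst = (36*t^3 - 108*t^2 + 40*t - 120)/(13*t^2 - 24*t + 374), Gamma_stt = (-54*t^3 - 66*t + 180)/(13*t^2 - 24*t + 374), Gamma_tss = (-16*t^3 + 144*t^2 - 452*t + 492)/(13*t^2 - 24*t + 374), Gamma_tst = (24*t^3 - 144*t^2 + 240*t - 72)/(13*t^2 - 24*t + 374), Gamma_ttt = (-36*t^3 + 108*t^2 - 27*t + 108)/(13*t^2 - 24*t + 374)

E = 41/4 - 6*t + t^2; F = -3/2 + (9/2)*t - (3/2)*t^2; G = 5/2 + (9/4)*t^2
Gamma^k_ij = (1/2) g^{kl} (d_i g_jl + d_j g_il - d_l g_ij), with g^inv = (1/(EG-F^2)) [[G, -F], [-F, E]]
first partials: E_s = 0, E_t = -6 + 2*t, F_s = 0, F_t = 9/2 - 3*t, G_s = 0, G_t = (9/2)*t
D = EG - F^2 = 187/8 - (3/2)*t + (13/16)*t^2
expanded: Gamma^s_ss = (G E_s - 2F F_s + F E_t)/(2D), Gamma^s_st = (G E_t - F G_s)/(2D), Gamma^s_tt = (2G F_t - G G_s - F G_t)/(2D), Gamma^t_ss = (2E F_s - E E_t - F E_s)/(2D), Gamma^t_st = (E G_s - F E_t)/(2D), Gamma^t_tt = (E G_t - 2F F_t + F G_s)/(2D); substitute and cancel common factors


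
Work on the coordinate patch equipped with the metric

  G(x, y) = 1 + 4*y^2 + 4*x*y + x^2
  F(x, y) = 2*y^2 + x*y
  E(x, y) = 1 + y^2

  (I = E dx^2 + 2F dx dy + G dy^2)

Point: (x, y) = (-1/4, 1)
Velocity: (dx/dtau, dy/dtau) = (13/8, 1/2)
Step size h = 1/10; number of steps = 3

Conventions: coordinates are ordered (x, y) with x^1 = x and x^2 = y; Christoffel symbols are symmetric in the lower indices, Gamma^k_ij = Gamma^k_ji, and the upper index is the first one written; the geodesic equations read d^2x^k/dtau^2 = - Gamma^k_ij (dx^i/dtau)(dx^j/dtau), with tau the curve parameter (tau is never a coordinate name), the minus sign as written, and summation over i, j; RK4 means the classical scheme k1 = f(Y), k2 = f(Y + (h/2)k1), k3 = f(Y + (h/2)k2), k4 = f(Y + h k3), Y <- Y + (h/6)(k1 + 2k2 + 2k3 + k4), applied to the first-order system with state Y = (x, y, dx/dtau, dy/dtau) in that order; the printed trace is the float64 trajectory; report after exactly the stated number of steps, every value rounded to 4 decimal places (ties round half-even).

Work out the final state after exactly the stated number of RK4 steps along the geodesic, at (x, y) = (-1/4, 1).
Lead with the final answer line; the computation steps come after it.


Answer: x = 0.2235, y = 1.1236, dx/dtau = 1.5436, dy/dtau = 0.3411

f(Y) = (dx/dtau, dy/dtau, -Gamma^x_ij Y'^i Y'^j, -Gamma^y_ij Y'^i Y'^j) with the Gammas evaluated at the stage position; h = 0.100000; intermediate values shown to 6 dp
step 0: x = -0.2500, y = 1.0000, dx/dtau = 1.6250, dy/dtau = 0.5000
step 1:
  k1: at (x, y) = (-0.250000, 1.000000), (dx/dtau, dy/dtau) = (1.625000, 0.500000); Gamma_xxx = 0.000000, Gamma_xxy = 0.197531, Gamma_xyy = 0.395062, Gamma_yxx = 0.000000, Gamma_yxy = 0.345679, Gamma_yyy = 0.691358; k1 = (1.625000, 0.500000, -0.419753, -0.734568)
  k2: at (x, y) = (-0.168750, 1.025000), (dx/dtau, dy/dtau) = (1.604012, 0.463272); Gamma_xxx = 0.000000, Gamma_xxy = 0.183372, Gamma_xyy = 0.366744, Gamma_yxx = 0.000000, Gamma_yxy = 0.336555, Gamma_yyy = 0.673110; k2 = (1.604012, 0.463272, -0.351236, -0.644647)
  k3: at (x, y) = (-0.169799, 1.023164), (dx/dtau, dy/dtau) = (1.607438, 0.467768); Gamma_xxx = 0.000000, Gamma_xxy = 0.183751, Gamma_xyy = 0.367501, Gamma_yxx = 0.000000, Gamma_yxy = 0.337007, Gamma_yyy = 0.674013; k3 = (1.607438, 0.467768, -0.356739, -0.654274)
  k4: at (x, y) = (-0.089256, 1.046777), (dx/dtau, dy/dtau) = (1.589326, 0.434573); Gamma_xxx = 0.000000, Gamma_xxy = 0.171239, Gamma_xyy = 0.342478, Gamma_yxx = 0.000000, Gamma_yxy = 0.327877, Gamma_yyy = 0.655755; k4 = (1.589326, 0.434573, -0.301220, -0.576756)
  Y <- Y + (h/6)(k1 + 2k2 + 2k3 + k4): x = -0.0894, y = 1.0466, dx/dtau = 1.5894, dy/dtau = 0.4348
step 2:
  k1: at (x, y) = (-0.089380, 1.046611), (dx/dtau, dy/dtau) = (1.589385, 0.434847); Gamma_xxx = 0.000000, Gamma_xxy = 0.171273, Gamma_xyy = 0.342546, Gamma_yxx = 0.000000, Gamma_yxy = 0.327919, Gamma_yyy = 0.655839; k1 = (1.589385, 0.434847, -0.301520, -0.577290)
  k2: at (x, y) = (-0.009910, 1.068353), (dx/dtau, dy/dtau) = (1.574309, 0.405983); Gamma_xxx = 0.000000, Gamma_xxy = 0.160302, Gamma_xyy = 0.320603, Gamma_yxx = 0.000000, Gamma_yxy = 0.319116, Gamma_yyy = 0.638233; k2 = (1.574309, 0.405983, -0.257754, -0.513116)
  k3: at (x, y) = (-0.010664, 1.066910), (dx/dtau, dy/dtau) = (1.576497, 0.409191); Gamma_xxx = 0.000000, Gamma_xxy = 0.160532, Gamma_xyy = 0.321064, Gamma_yxx = 0.000000, Gamma_yxy = 0.319459, Gamma_yyy = 0.638919; k3 = (1.576497, 0.409191, -0.260873, -0.519139)
  k4: at (x, y) = (0.068270, 1.087530), (dx/dtau, dy/dtau) = (1.563297, 0.382933); Gamma_xxx = 0.000000, Gamma_xxy = 0.150727, Gamma_xyy = 0.301453, Gamma_yxx = 0.000000, Gamma_yxy = 0.310915, Gamma_yyy = 0.621830; k4 = (1.563297, 0.382933, -0.224666, -0.463435)
  Y <- Y + (h/6)(k1 + 2k2 + 2k3 + k4): x = 0.0682, y = 1.0874, dx/dtau = 1.5633, dy/dtau = 0.3831
step 3:
  k1: at (x, y) = (0.068192, 1.087413), (dx/dtau, dy/dtau) = (1.563327, 0.383093); Gamma_xxx = 0.000000, Gamma_xxy = 0.150745, Gamma_xyy = 0.301490, Gamma_yxx = 0.000000, Gamma_yxy = 0.310943, Gamma_yyy = 0.621886; k1 = (1.563327, 0.383093, -0.224809, -0.463716)
  k2: at (x, y) = (0.146358, 1.106568), (dx/dtau, dy/dtau) = (1.552087, 0.359907); Gamma_xxx = 0.000000, Gamma_xxy = 0.142019, Gamma_xyy = 0.284037, Gamma_yxx = 0.000000, Gamma_yxy = 0.302821, Gamma_yyy = 0.605643; k2 = (1.552087, 0.359907, -0.195458, -0.416768)
  k3: at (x, y) = (0.145796, 1.105408), (dx/dtau, dy/dtau) = (1.553554, 0.362255); Gamma_xxx = 0.000000, Gamma_xxy = 0.142165, Gamma_xyy = 0.284329, Gamma_yxx = 0.000000, Gamma_yxy = 0.303080, Gamma_yyy = 0.606160; k3 = (1.553554, 0.362255, -0.197328, -0.420682)
  k4: at (x, y) = (0.223547, 1.123638), (dx/dtau, dy/dtau) = (1.543595, 0.341025); Gamma_xxx = 0.000000, Gamma_xxy = 0.134285, Gamma_xyy = 0.268571, Gamma_yxx = 0.000000, Gamma_yxy = 0.295287, Gamma_yyy = 0.590574; k4 = (1.543595, 0.341025, -0.172611, -0.379563)
  Y <- Y + (h/6)(k1 + 2k2 + 2k3 + k4): x = 0.2235, y = 1.1236, dx/dtau = 1.5436, dy/dtau = 0.3411


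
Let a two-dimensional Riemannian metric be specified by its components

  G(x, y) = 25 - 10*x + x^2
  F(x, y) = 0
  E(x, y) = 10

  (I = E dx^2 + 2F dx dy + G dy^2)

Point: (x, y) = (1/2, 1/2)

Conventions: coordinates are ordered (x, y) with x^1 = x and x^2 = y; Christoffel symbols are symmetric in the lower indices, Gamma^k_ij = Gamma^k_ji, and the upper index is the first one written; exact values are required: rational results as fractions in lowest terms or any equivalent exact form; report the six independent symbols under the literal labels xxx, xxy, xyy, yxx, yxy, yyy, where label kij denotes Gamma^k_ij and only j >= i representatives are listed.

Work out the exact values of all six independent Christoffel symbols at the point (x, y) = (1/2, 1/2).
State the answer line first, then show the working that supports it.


Answer: Gamma_xxx = 0, Gamma_xxy = 0, Gamma_xyy = 9/20, Gamma_yxx = 0, Gamma_yxy = -2/9, Gamma_yyy = 0

E = 10, F = 0, G = 81/4 at the point
E_x = 0, E_y = 0, F_x = 0, F_y = 0, G_x = -9, G_y = 0
EG - F^2 = 405/2;  g^inv = (2/405) * [[81/4, 0], [0, 10]]
first-kind symbols [ij,l] = (1/2)(d_i g_jl + d_j g_il - d_l g_ij): [xx,x] = E_x/2 = 0, [xx,y] = F_x - E_y/2 = 0, [xy,x] = E_y/2 = 0, [xy,y] = G_x/2 = -9/2, [yy,x] = F_y - G_x/2 = 9/2, [yy,y] = G_y/2 = 0
Gamma^x_ij = (G*[ij,x] - F*[ij,y])/(EG - F^2), Gamma^y_ij = (E*[ij,y] - F*[ij,x])/(EG - F^2)


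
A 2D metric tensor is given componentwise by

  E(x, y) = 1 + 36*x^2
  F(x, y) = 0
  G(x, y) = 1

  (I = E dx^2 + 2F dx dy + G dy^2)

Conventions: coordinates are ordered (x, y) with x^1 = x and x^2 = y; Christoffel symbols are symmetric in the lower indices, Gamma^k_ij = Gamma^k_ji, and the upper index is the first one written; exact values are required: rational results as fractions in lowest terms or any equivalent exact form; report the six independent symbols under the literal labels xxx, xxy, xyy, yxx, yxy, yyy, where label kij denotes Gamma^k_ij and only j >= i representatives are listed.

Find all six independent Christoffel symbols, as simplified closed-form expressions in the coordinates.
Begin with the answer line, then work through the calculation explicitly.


Answer: Gamma_xxx = 36*x/(36*x^2 + 1), Gamma_xxy = 0, Gamma_xyy = 0, Gamma_yxx = 0, Gamma_yxy = 0, Gamma_yyy = 0

E = 1 + 36*x^2; F = 0; G = 1
Gamma^k_ij = (1/2) g^{kl} (d_i g_jl + d_j g_il - d_l g_ij), with g^inv = (1/(EG-F^2)) [[G, -F], [-F, E]]
first partials: E_x = 72*x, E_y = 0, F_x = 0, F_y = 0, G_x = 0, G_y = 0
D = EG - F^2 = 1 + 36*x^2
expanded: Gamma^x_xx = (G E_x - 2F F_x + F E_y)/(2D), Gamma^x_xy = (G E_y - F G_x)/(2D), Gamma^x_yy = (2G F_y - G G_x - F G_y)/(2D), Gamma^y_xx = (2E F_x - E E_y - F E_x)/(2D), Gamma^y_xy = (E G_x - F E_y)/(2D), Gamma^y_yy = (E G_y - 2F F_y + F G_x)/(2D); substitute and cancel common factors


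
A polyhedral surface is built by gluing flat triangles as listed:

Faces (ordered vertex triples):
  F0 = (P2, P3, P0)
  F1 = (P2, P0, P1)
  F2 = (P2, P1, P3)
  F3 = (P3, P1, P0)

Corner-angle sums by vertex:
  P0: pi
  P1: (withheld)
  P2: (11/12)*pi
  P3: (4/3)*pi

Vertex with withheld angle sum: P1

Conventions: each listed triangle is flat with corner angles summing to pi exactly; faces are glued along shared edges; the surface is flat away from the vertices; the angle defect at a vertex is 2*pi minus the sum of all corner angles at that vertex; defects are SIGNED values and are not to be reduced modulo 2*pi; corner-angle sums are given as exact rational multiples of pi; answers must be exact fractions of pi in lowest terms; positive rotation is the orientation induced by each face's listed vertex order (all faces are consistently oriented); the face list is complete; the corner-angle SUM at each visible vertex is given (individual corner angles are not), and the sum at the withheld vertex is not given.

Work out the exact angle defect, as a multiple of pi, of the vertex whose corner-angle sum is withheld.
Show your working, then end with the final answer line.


V = 4, E = 6, F = 4; chi = V - E + F = 2
Gauss-Bonnet: total defect = 2*pi*chi = 4*pi; visible defects sum to (11/4)*pi

Answer: defect(P1) = (5/4)*pi


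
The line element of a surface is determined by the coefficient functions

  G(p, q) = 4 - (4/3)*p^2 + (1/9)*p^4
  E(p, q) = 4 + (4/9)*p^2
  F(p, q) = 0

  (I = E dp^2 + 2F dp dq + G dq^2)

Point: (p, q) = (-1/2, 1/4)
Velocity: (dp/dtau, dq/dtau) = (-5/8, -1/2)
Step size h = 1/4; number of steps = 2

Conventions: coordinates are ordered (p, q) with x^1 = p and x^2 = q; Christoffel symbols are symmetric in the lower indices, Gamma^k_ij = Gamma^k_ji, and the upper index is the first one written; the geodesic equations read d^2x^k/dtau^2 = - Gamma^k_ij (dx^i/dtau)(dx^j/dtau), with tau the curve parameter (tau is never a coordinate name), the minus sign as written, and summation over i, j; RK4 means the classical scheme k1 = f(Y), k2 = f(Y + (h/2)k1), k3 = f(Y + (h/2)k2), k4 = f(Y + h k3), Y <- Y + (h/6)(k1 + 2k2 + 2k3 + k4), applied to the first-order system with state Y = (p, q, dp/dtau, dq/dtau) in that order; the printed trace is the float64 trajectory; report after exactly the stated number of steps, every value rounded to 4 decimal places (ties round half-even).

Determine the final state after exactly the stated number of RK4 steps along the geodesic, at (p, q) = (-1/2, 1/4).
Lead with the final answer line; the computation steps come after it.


Answer: p = -0.8033, q = -0.0172, dp/dtau = -0.5847, dq/dtau = -0.5765

f(Y) = (dp/dtau, dq/dtau, -Gamma^p_ij Y'^i Y'^j, -Gamma^q_ij Y'^i Y'^j) with the Gammas evaluated at the stage position; h = 0.250000; intermediate values shown to 6 dp
step 0: p = -0.5000, q = 0.2500, dp/dtau = -0.6250, dq/dtau = -0.5000
step 1:
  k1: at (p, q) = (-0.500000, 0.250000), (dp/dtau, dq/dtau) = (-0.625000, -0.500000); Gamma_ppp = -0.054054, Gamma_ppq = 0.000000, Gamma_pqq = -0.155405, Gamma_qpp = 0.000000, Gamma_qpq = 0.173913, Gamma_qqq = 0.000000; k1 = (-0.625000, -0.500000, 0.059966, -0.108696)
  k2: at (p, q) = (-0.578125, 0.187500), (dp/dtau, dq/dtau) = (-0.617504, -0.513587); Gamma_ppp = -0.061936, Gamma_ppq = 0.000000, Gamma_pqq = -0.175458, Gamma_qpp = 0.000000, Gamma_qpq = 0.204076, Gamma_qqq = 0.000000; k2 = (-0.617504, -0.513587, 0.069898, -0.129442)
  k3: at (p, q) = (-0.577188, 0.185802), (dp/dtau, dq/dtau) = (-0.616263, -0.516180); Gamma_ppp = -0.061843, Gamma_ppq = 0.000000, Gamma_pqq = -0.175227, Gamma_qpp = 0.000000, Gamma_qpq = 0.203707, Gamma_qqq = 0.000000; k3 = (-0.616263, -0.516180, 0.070175, -0.129599)
  k4: at (p, q) = (-0.654066, 0.120955), (dp/dtau, dq/dtau) = (-0.607456, -0.532400); Gamma_ppp = -0.069376, Gamma_ppq = 0.000000, Gamma_pqq = -0.193289, Gamma_qpp = 0.000000, Gamma_qpq = 0.234760, Gamma_qqq = 0.000000; k4 = (-0.607456, -0.532400, 0.080388, -0.151848)
  Y <- Y + (h/6)(k1 + 2k2 + 2k3 + k4): p = -0.6542, q = 0.1212, dp/dtau = -0.6075, dq/dtau = -0.5324
step 2:
  k1: at (p, q) = (-0.654166, 0.121169), (dp/dtau, dq/dtau) = (-0.607479, -0.532443); Gamma_ppp = -0.069386, Gamma_ppq = 0.000000, Gamma_pqq = -0.193312, Gamma_qpp = 0.000000, Gamma_qpq = 0.234802, Gamma_qqq = 0.000000; k1 = (-0.607479, -0.532443, 0.080409, -0.151892)
  k2: at (p, q) = (-0.730101, 0.054614), (dp/dtau, dq/dtau) = (-0.597428, -0.551429); Gamma_ppp = -0.076586, Gamma_ppq = 0.000000, Gamma_pqq = -0.209347, Gamma_qpp = 0.000000, Gamma_qpq = 0.267096, Gamma_qqq = 0.000000; k2 = (-0.597428, -0.551429, 0.090992, -0.175984)
  k3: at (p, q) = (-0.728845, 0.052241), (dp/dtau, dq/dtau) = (-0.596105, -0.554441); Gamma_ppp = -0.076469, Gamma_ppq = 0.000000, Gamma_pqq = -0.209097, Gamma_qpp = 0.000000, Gamma_qpq = 0.266547, Gamma_qqq = 0.000000; k3 = (-0.596105, -0.554441, 0.091450, -0.176190)
  k4: at (p, q) = (-0.803193, -0.017441), (dp/dtau, dq/dtau) = (-0.584617, -0.576490); Gamma_ppp = -0.083275, Gamma_ppq = 0.000000, Gamma_pqq = -0.222963, Gamma_qpp = 0.000000, Gamma_qpq = 0.299985, Gamma_qqq = 0.000000; k4 = (-0.584617, -0.576490, 0.102561, -0.202206)
  Y <- Y + (h/6)(k1 + 2k2 + 2k3 + k4): p = -0.8033, q = -0.0172, dp/dtau = -0.5847, dq/dtau = -0.5765


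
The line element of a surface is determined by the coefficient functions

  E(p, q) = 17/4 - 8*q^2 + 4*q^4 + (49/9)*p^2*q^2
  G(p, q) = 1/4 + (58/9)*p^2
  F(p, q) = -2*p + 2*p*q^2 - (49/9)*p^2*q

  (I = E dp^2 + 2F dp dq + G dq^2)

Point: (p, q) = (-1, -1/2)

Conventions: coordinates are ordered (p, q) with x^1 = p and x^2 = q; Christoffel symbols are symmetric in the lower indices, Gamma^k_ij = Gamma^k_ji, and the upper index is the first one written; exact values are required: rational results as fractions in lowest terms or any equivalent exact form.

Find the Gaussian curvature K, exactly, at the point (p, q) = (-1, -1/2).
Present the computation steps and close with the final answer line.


E = 139/36, F = 38/9, G = 241/36, EG - F^2 = 385/48 at the point
E_p = -49/18, E_q = 5/9, F_p = -125/18, F_q = -31/9, G_p = -116/9, G_q = 0
E_qq = 62/9, F_pq = 80/9, G_pp = 116/9
Compute both Brioschi determinants and normalise by (EG - F^2)^2.
M1 = [[-E_qq/2 + F_pq - G_pp/2, E_p/2, F_p - E_q/2], [F_q - G_p/2, E, F], [G_q/2, F, G]] = [[-1, -49/36, -65/9], [3, 139/36, 38/9], [0, 38/9, 241/36]]; det M1 = -433/6
M2 = [[0, E_q/2, G_p/2], [E_q/2, E, F], [G_p/2, F, G]] = [[0, 5/18, -58/9], [5/18, 139/36, 38/9], [-58/9, 38/9, 241/36]]; det M2 = -76027/432
det M1 - det M2 = 44851/432; K = 44851/432 / (385/48)^2 = 717616/444675

Answer: K = 717616/444675


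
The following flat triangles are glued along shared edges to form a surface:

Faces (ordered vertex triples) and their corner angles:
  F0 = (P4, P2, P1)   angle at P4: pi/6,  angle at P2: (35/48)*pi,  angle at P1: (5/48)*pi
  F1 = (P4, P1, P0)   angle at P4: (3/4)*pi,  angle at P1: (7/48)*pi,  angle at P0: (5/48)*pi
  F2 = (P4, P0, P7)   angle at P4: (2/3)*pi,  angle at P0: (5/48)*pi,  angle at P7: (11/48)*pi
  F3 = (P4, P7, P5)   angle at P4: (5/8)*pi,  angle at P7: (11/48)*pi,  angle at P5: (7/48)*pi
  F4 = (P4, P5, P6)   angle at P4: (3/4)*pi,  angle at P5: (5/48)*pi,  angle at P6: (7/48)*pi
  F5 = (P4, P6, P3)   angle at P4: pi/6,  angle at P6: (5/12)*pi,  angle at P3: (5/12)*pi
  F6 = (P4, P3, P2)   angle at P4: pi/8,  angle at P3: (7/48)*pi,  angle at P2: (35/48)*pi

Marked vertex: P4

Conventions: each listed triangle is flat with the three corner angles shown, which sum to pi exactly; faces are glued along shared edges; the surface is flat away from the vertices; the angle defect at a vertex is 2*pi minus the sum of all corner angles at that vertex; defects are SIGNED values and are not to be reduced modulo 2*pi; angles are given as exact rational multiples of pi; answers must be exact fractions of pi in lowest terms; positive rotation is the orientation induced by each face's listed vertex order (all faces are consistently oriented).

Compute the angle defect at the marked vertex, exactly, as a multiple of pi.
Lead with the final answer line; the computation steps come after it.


Answer: defect(P4) = (-5/4)*pi

Sum of corner angles at P4: (13/4)*pi
defect = 2*pi - (13/4)*pi


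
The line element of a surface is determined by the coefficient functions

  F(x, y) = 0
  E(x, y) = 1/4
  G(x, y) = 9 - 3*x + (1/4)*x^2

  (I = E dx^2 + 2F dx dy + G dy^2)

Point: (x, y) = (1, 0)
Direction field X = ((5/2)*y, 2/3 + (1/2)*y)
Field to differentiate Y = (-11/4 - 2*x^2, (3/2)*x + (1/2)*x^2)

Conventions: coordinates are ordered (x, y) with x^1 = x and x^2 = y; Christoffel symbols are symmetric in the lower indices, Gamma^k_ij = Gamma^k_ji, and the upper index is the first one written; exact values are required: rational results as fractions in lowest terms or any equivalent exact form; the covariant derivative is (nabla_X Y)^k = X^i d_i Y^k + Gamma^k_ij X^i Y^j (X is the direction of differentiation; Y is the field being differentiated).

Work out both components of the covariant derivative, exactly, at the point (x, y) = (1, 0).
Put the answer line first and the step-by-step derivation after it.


Answer: (nabla_X Y)^x = 20/3, (nabla_X Y)^y = 19/30

E = 1/4, F = 0, G = 25/4 at the point
E_x = 0, E_y = 0, F_x = 0, F_y = 0, G_x = -5/2, G_y = 0
EG - F^2 = 25/16;  g^inv = (16/25) * [[25/4, 0], [0, 1/4]]
first-kind symbols [ij,l] = (1/2)(d_i g_jl + d_j g_il - d_l g_ij): [xx,x] = E_x/2 = 0, [xx,y] = F_x - E_y/2 = 0, [xy,x] = E_y/2 = 0, [xy,y] = G_x/2 = -5/4, [yy,x] = F_y - G_x/2 = 5/4, [yy,y] = G_y/2 = 0
Gamma^x_ij = (G*[ij,x] - F*[ij,y])/(EG - F^2), Gamma^y_ij = (E*[ij,y] - F*[ij,x])/(EG - F^2)
Gamma_xxx = 0, Gamma_xxy = 0, Gamma_xyy = 5, Gamma_yxx = 0, Gamma_yxy = -1/5, Gamma_yyy = 0
X = (0, 2/3), Y = (-19/4, 2) at the point


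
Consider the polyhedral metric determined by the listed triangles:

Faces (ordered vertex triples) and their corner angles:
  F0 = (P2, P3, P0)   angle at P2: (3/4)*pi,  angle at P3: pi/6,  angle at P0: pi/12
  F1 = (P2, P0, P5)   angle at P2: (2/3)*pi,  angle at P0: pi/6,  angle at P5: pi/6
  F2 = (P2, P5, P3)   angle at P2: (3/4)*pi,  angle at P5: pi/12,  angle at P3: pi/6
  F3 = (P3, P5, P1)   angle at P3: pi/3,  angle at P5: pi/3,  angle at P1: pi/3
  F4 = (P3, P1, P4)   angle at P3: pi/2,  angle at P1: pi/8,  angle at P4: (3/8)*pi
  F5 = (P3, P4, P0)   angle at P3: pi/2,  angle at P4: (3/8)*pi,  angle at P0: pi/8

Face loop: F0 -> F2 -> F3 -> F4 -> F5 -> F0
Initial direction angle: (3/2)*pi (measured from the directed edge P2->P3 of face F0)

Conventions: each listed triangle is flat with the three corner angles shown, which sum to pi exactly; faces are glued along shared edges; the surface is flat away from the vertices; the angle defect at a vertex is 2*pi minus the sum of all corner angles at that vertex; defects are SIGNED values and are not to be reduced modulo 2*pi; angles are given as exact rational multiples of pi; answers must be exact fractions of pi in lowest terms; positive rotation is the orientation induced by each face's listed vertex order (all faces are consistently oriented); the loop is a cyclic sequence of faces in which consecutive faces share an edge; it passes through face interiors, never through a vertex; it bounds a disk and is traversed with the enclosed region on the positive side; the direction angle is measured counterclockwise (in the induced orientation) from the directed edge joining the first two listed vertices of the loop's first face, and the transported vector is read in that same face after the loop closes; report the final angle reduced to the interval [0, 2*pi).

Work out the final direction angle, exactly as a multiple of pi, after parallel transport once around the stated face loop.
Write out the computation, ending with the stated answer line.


enclosed vertex P3: corner angles sum to (5/3)*pi, defect = 2*pi - (5/3)*pi = pi/3
adding the enclosed defects to the starting angle (mod 2*pi, induced orientation) gives the holonomy
final angle = (3/2)*pi + pi/3 = (11/6)*pi (mod 2*pi)

Answer: final direction angle = (11/6)*pi


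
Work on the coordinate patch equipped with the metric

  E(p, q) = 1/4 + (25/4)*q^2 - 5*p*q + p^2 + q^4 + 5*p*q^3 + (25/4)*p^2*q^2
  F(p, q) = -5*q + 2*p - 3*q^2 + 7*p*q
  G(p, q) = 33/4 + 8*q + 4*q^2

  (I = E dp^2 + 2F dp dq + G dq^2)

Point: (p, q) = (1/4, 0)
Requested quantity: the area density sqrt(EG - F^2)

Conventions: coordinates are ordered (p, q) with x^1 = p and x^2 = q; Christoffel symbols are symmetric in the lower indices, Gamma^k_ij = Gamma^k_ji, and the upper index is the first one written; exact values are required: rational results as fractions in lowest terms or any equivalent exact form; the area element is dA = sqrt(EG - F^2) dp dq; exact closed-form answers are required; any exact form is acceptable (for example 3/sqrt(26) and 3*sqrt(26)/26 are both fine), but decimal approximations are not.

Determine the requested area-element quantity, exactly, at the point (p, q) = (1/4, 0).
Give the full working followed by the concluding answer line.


E = 5/16, F = 1/2, G = 33/4; EG - F^2 = 149/64

Answer: sqrt(EG - F^2) = sqrt(149)/8


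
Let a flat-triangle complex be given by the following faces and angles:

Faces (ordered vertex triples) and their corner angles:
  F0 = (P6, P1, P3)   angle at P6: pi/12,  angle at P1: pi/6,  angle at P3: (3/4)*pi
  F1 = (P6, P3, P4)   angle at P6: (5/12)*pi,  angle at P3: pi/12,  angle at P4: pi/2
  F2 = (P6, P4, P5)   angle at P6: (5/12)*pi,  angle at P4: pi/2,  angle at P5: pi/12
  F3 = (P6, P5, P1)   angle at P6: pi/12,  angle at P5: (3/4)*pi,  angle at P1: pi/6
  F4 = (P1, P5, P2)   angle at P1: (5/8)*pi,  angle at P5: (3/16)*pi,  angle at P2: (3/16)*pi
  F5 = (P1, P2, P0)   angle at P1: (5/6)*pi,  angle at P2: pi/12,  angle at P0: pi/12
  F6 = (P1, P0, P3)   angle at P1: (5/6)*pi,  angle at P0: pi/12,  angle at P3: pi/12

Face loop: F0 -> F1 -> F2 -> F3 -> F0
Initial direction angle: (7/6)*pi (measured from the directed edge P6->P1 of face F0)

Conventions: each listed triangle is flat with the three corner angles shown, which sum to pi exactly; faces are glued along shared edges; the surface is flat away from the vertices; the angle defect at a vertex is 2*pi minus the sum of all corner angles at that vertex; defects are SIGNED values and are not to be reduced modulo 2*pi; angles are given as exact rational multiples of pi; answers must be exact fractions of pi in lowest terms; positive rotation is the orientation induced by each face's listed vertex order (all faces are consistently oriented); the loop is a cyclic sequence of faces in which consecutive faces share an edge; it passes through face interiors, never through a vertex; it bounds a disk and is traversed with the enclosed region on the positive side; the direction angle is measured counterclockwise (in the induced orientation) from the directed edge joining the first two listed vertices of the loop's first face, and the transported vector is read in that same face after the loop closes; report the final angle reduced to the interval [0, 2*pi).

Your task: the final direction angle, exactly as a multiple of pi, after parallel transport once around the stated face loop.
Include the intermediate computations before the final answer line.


enclosed vertex P6: corner angles sum to pi, defect = 2*pi - pi = pi
by Gauss-Bonnet the loop rotates the vector by the enclosed defect sum (positive orientation, mod 2*pi)
final angle = (7/6)*pi + pi = pi/6 (mod 2*pi)

Answer: final direction angle = pi/6


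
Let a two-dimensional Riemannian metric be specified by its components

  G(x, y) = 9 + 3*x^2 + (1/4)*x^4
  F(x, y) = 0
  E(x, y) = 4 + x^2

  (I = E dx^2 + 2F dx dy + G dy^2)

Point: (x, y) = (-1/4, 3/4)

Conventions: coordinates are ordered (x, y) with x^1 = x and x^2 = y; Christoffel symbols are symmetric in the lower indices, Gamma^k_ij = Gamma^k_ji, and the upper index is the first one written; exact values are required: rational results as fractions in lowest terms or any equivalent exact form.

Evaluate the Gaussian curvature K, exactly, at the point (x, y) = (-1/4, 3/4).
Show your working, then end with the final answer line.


E = 65/16, F = 0, G = 9409/1024, EG - F^2 = 611585/16384 at the point
E_x = -1/2, E_y = 0, F_x = 0, F_y = 0, G_x = -97/64, G_y = 0
E_yy = 0, F_xy = 0, G_xx = 99/16
Apply the Brioschi formula K = (det M1 - det M2)/(EG - F^2)^2 over the derivative matrices of E, F, G.
M1 = [[-E_yy/2 + F_xy - G_xx/2, E_x/2, F_x - E_y/2], [F_y - G_x/2, E, F], [G_y/2, F, G]] = [[-99/32, -1/4, 0], [97/128, 65/16, 0], [0, 0, 9409/1024]]; det M1 = -29817121/262144
M2 = [[0, E_y/2, G_x/2], [E_y/2, E, F], [G_x/2, F, G]] = [[0, 0, -97/128], [0, 65/16, 0], [-97/128, 0, 9409/1024]]; det M2 = -611585/262144
det M1 - det M2 = -912673/8192; K = -912673/8192 / (611585/16384)^2 = -32768/409825

Answer: K = -32768/409825


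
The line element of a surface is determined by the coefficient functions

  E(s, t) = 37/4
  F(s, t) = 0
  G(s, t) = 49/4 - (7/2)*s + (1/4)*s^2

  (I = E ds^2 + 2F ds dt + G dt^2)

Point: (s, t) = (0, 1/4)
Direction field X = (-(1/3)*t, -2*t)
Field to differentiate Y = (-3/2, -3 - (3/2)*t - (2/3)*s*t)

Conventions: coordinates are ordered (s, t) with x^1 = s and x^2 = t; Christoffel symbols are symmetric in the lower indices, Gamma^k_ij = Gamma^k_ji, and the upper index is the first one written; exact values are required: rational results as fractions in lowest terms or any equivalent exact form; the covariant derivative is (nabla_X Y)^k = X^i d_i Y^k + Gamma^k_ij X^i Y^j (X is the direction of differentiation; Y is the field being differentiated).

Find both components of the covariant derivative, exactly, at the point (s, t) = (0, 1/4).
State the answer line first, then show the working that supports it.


Answer: (nabla_X Y)^s = 189/592, (nabla_X Y)^t = 1243/2016

E = 37/4, F = 0, G = 49/4 at the point
E_s = 0, E_t = 0, F_s = 0, F_t = 0, G_s = -7/2, G_t = 0
EG - F^2 = 1813/16;  g^inv = (16/1813) * [[49/4, 0], [0, 37/4]]
first-kind symbols [ij,l] = (1/2)(d_i g_jl + d_j g_il - d_l g_ij): [ss,s] = E_s/2 = 0, [ss,t] = F_s - E_t/2 = 0, [st,s] = E_t/2 = 0, [st,t] = G_s/2 = -7/4, [tt,s] = F_t - G_s/2 = 7/4, [tt,t] = G_t/2 = 0
Gamma^s_ij = (G*[ij,s] - F*[ij,t])/(EG - F^2), Gamma^t_ij = (E*[ij,t] - F*[ij,s])/(EG - F^2)
Gamma_sss = 0, Gamma_sst = 0, Gamma_stt = 7/37, Gamma_tss = 0, Gamma_tst = -1/7, Gamma_ttt = 0
X = (-1/12, -1/2), Y = (-3/2, -27/8) at the point


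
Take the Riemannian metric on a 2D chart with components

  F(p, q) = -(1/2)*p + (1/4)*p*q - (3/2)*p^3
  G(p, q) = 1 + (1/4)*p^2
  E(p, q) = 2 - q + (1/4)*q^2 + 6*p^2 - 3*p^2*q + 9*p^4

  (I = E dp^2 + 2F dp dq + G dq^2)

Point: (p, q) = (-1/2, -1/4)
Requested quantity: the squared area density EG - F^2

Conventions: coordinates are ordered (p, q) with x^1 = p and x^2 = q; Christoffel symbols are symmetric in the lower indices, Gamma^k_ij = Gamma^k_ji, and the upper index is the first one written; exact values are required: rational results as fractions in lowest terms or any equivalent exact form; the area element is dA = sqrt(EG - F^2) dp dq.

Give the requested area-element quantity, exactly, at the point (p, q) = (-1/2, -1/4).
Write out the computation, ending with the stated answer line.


E = 289/64, F = 15/32, G = 17/16; EG - F^2 = 293/64

Answer: EG - F^2 = 293/64


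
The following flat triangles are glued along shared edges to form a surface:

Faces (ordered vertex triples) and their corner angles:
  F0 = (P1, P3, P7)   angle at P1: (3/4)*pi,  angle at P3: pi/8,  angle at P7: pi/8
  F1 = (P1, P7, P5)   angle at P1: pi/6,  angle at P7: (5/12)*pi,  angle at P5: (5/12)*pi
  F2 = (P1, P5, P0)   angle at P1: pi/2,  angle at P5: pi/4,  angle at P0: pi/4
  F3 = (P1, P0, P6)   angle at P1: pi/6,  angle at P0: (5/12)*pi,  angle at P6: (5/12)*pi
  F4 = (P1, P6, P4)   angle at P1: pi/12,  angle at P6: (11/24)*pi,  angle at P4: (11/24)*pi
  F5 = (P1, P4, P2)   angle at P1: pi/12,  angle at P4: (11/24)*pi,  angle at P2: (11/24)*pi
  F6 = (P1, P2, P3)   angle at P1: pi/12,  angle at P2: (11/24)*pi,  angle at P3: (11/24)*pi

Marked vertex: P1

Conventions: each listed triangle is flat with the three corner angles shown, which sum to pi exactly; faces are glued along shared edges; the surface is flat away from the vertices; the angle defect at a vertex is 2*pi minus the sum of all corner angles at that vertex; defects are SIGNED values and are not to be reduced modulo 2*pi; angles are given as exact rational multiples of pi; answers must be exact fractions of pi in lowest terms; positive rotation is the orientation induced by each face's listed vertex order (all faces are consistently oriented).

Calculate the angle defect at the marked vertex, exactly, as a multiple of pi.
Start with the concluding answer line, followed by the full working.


Answer: defect(P1) = pi/6

Sum of corner angles at P1: (11/6)*pi
defect = 2*pi - (11/6)*pi


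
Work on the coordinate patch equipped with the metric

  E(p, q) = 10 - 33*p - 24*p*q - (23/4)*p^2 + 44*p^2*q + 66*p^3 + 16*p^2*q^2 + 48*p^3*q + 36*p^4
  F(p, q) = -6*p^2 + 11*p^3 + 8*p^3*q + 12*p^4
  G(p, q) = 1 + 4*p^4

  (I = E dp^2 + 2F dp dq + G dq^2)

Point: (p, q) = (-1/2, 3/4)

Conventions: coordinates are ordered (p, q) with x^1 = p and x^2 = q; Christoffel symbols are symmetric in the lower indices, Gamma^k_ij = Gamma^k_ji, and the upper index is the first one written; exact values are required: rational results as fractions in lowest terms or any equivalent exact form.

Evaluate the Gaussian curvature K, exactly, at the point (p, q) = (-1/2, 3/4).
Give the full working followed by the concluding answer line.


E = 545/16, F = -23/8, G = 5/4, EG - F^2 = 549/16 at the point
E_p = -115/4, E_q = 23, F_p = 51/4, F_q = -1, G_p = -2, G_q = 0
E_qq = 8, F_pq = 6, G_pp = 12
By Brioschi, K is (det M1 - det M2) divided by (EG - F^2) squared.
M1 = [[-E_qq/2 + F_pq - G_pp/2, E_p/2, F_p - E_q/2], [F_q - G_p/2, E, F], [G_q/2, F, G]] = [[-4, -115/8, 5/4], [0, 545/16, -23/8], [0, -23/8, 5/4]]; det M1 = -549/4
M2 = [[0, E_q/2, G_p/2], [E_q/2, E, F], [G_p/2, F, G]] = [[0, 23/2, -1], [23/2, 545/16, -23/8], [-1, -23/8, 5/4]]; det M2 = -533/4
det M1 - det M2 = -4; K = -4 / (549/16)^2 = -1024/301401

Answer: K = -1024/301401


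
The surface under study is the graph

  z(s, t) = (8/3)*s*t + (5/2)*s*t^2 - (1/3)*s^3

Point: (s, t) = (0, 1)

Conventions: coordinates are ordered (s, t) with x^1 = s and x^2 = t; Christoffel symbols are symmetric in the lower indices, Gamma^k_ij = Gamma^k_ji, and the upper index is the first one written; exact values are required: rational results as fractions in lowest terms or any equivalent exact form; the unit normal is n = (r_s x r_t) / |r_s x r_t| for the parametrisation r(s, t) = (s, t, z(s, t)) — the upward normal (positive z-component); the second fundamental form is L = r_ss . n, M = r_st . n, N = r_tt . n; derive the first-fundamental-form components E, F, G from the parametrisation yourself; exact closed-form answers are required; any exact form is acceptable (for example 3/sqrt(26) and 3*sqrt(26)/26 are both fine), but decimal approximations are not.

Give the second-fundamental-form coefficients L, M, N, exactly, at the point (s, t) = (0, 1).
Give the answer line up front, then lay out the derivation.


Answer: L = 0, M = 46*sqrt(997)/997, N = 0

z_s = 31/6, z_t = 0, z_ss = 0, z_st = 23/3, z_tt = 0
E = 997/36, F = 0, G = 1; answer radicand W^2 = 997/36
unnormalised second-form numerators: l = 0, m = 23/3, n = 0; L = l/sqrt(997/36), and similarly M = m/sqrt(W^2), N = n/sqrt(W^2)
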